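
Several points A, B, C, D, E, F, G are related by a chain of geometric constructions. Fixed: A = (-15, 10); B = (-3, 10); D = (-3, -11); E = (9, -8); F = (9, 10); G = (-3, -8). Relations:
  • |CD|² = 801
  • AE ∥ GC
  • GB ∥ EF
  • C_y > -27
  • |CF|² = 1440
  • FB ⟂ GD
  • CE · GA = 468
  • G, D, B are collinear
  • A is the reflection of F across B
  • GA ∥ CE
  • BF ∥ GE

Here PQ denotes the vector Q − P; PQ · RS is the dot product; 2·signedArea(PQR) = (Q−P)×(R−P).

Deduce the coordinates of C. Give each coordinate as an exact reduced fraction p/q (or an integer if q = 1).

C = (21, -26)

1. C_x = 21  [GA ∥ CE ∩ AE ∥ GC]
2. C_y = -26  [GA ∥ CE ∩ AE ∥ GC]
   → C = (21, -26)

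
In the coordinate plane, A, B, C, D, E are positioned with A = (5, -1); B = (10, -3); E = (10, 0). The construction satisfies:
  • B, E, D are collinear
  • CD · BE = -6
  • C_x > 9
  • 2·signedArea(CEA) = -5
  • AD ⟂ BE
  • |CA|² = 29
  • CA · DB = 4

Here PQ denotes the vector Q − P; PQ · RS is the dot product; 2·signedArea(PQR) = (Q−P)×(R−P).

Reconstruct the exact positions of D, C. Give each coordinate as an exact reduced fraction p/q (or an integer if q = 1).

1. D_x = 10  [B, E, D are collinear ∩ AD ⟂ BE]
2. D_y = -1  [B, E, D are collinear ∩ AD ⟂ BE]
   → D = (10, -1)
3. C_x = 10  [CA · DB = 4 ∩ 2·signedArea(CEA) = -5]
4. C_y = 1  [CA · DB = 4 ∩ 2·signedArea(CEA) = -5]
   → C = (10, 1)

C = (10, 1)
D = (10, -1)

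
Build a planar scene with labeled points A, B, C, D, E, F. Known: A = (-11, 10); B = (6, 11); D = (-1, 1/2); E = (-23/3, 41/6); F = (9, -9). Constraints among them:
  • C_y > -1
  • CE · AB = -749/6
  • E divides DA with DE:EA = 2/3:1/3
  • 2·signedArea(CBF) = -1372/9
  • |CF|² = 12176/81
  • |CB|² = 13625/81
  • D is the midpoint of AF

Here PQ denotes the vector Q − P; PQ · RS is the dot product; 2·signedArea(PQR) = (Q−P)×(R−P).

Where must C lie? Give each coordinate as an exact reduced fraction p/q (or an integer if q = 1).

C = (1/9, -5/9)

1. C_x = 1/9  [2·signedArea(CBF) = -1372/9 ∩ CE · AB = -749/6]
2. C_y = -5/9  [2·signedArea(CBF) = -1372/9 ∩ CE · AB = -749/6]
   → C = (1/9, -5/9)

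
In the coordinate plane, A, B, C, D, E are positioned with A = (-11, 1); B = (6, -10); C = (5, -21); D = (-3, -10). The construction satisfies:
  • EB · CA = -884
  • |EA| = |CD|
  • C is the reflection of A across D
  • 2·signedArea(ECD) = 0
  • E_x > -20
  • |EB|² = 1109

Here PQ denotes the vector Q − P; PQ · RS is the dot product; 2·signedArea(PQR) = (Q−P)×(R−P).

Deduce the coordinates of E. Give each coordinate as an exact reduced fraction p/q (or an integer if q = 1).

E = (-19, 12)

1. E_x = -19  [2·signedArea(ECD) = 0 ∩ EB · CA = -884]
2. E_y = 12  [2·signedArea(ECD) = 0 ∩ EB · CA = -884]
   → E = (-19, 12)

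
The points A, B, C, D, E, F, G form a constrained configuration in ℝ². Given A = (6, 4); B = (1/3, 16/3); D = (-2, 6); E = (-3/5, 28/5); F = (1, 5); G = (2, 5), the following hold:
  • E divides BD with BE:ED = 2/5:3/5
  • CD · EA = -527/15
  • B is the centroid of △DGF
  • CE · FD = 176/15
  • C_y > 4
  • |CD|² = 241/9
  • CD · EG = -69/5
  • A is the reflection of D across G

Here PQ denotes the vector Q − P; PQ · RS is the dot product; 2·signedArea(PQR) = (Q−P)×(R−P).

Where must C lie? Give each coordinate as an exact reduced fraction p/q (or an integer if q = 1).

1. C_x = 3  [CE · FD = 176/15 ∩ CD · EG = -69/5]
2. C_y = 14/3  [CE · FD = 176/15 ∩ CD · EG = -69/5]
   → C = (3, 14/3)

C = (3, 14/3)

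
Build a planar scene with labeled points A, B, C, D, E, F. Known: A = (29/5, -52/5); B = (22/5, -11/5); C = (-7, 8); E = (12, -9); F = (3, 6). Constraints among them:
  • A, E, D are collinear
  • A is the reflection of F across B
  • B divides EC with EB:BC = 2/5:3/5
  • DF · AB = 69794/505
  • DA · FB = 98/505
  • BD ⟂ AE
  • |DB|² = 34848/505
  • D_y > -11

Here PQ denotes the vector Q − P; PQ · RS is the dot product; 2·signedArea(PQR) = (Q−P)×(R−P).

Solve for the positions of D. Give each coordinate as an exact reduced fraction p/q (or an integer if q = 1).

1. D_x = 3146/505  [A, E, D are collinear ∩ BD ⟂ AE]
2. D_y = -5203/505  [A, E, D are collinear ∩ BD ⟂ AE]
   → D = (3146/505, -5203/505)

D = (3146/505, -5203/505)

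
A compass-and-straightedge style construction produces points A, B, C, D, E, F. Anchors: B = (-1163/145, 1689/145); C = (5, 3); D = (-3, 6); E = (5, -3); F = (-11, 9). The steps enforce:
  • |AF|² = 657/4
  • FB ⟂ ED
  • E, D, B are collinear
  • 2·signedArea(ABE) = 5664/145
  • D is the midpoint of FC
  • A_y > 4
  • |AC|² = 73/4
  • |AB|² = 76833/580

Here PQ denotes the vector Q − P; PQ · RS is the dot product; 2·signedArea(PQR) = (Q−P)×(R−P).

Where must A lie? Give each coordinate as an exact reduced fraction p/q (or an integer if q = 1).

1. A_x = 1  [line 2124/145·x + 1888/145·y + -2124/29 = 0 ∩ |AC|² = 73/4]
2. A_y = 9/2  [line 2124/145·x + 1888/145·y + -2124/29 = 0 ∩ |AC|² = 73/4]
   → A = (1, 9/2)

A = (1, 9/2)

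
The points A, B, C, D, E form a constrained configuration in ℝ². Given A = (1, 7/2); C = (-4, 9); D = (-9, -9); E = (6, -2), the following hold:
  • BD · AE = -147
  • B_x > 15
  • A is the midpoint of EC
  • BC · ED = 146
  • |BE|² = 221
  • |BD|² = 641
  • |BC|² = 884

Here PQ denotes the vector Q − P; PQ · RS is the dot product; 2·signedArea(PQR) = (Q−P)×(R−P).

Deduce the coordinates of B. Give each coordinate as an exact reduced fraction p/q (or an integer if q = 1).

B = (16, -13)

1. B_x = 16  [BC · ED = 146 ∩ BD · AE = -147]
2. B_y = -13  [BC · ED = 146 ∩ BD · AE = -147]
   → B = (16, -13)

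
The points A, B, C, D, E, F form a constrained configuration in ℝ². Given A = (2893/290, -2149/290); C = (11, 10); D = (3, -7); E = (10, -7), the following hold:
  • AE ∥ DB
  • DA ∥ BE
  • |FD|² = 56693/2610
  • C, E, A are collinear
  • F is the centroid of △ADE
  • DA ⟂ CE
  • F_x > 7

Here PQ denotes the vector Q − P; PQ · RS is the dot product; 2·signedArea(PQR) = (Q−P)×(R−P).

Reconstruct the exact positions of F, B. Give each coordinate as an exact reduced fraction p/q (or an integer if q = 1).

1. F_x = 2221/290  [F is the centroid of △ADE]
2. F_y = -6209/870  [F is the centroid of △ADE]
   → F = (2221/290, -6209/870)
3. B_x = 877/290  [DA ∥ BE ∩ AE ∥ DB]
4. B_y = -1911/290  [DA ∥ BE ∩ AE ∥ DB]
   → B = (877/290, -1911/290)

B = (877/290, -1911/290)
F = (2221/290, -6209/870)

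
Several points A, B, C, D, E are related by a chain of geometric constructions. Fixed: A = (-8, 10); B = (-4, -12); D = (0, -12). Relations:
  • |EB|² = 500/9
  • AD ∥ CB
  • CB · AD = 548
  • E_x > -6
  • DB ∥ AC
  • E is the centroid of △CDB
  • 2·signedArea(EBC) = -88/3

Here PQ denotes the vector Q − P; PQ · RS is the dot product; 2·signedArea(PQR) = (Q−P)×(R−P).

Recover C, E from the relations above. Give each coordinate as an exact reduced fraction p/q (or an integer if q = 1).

1. C_x = -12  [AD ∥ CB ∩ DB ∥ AC]
2. C_y = 10  [AD ∥ CB ∩ DB ∥ AC]
   → C = (-12, 10)
3. E_x = -16/3  [E is the centroid of △CDB]
4. E_y = -14/3  [E is the centroid of △CDB]
   → E = (-16/3, -14/3)

C = (-12, 10)
E = (-16/3, -14/3)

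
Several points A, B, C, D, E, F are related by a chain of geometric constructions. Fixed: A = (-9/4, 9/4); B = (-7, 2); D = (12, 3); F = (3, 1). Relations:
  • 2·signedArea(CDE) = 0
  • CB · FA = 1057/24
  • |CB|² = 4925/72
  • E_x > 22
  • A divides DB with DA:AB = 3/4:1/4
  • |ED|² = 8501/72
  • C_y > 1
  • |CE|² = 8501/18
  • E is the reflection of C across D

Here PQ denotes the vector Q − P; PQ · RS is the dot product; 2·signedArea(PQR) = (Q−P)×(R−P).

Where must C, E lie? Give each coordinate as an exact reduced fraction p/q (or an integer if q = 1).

C = (5/4, 17/12)
E = (91/4, 55/12)

1. C_x = 5/4  [line 21/4·x + -5/4·y + -115/24 = 0 ∩ |CB|² = 4925/72]
2. C_y = 17/12  [line 21/4·x + -5/4·y + -115/24 = 0 ∩ |CB|² = 4925/72]
   → C = (5/4, 17/12)
3. E_x = 91/4  [2·signedArea(CDE) = 0 ∩ E is the reflection of C across D]
4. E_y = 55/12  [2·signedArea(CDE) = 0 ∩ E is the reflection of C across D]
   → E = (91/4, 55/12)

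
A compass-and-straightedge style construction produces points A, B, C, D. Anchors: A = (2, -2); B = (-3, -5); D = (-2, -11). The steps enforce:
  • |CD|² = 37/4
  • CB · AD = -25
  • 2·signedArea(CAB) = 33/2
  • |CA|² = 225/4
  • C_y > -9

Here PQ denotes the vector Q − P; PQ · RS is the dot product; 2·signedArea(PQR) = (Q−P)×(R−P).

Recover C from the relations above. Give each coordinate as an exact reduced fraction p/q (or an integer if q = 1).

C = (-5/2, -8)

1. C_x = -5/2  [CB · AD = -25 ∩ 2·signedArea(CAB) = 33/2]
2. C_y = -8  [CB · AD = -25 ∩ 2·signedArea(CAB) = 33/2]
   → C = (-5/2, -8)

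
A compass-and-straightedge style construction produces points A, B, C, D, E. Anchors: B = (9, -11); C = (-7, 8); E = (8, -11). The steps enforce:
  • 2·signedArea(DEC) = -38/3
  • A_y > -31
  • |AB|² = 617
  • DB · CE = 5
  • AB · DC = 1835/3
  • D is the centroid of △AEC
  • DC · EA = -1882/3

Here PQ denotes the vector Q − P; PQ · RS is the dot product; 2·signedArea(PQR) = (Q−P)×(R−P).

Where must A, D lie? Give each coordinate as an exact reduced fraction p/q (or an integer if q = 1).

1. D_x = 26/3  [DB · CE = 5 ∩ 2·signedArea(DEC) = -38/3]
2. D_y = -11  [DB · CE = 5 ∩ 2·signedArea(DEC) = -38/3]
   → D = (26/3, -11)
3. A_x = 25  [AB · DC = 1835/3 ∩ D is the centroid of △AEC]
4. A_y = -30  [AB · DC = 1835/3 ∩ D is the centroid of △AEC]
   → A = (25, -30)

A = (25, -30)
D = (26/3, -11)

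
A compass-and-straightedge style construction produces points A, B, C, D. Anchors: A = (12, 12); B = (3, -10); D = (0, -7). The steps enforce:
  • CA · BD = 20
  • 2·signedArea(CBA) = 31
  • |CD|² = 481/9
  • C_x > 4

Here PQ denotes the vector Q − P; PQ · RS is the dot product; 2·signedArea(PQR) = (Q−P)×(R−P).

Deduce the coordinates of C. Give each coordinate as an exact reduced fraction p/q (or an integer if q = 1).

1. C_x = 5  [2·signedArea(CBA) = 31 ∩ CA · BD = 20]
2. C_y = -5/3  [2·signedArea(CBA) = 31 ∩ CA · BD = 20]
   → C = (5, -5/3)

C = (5, -5/3)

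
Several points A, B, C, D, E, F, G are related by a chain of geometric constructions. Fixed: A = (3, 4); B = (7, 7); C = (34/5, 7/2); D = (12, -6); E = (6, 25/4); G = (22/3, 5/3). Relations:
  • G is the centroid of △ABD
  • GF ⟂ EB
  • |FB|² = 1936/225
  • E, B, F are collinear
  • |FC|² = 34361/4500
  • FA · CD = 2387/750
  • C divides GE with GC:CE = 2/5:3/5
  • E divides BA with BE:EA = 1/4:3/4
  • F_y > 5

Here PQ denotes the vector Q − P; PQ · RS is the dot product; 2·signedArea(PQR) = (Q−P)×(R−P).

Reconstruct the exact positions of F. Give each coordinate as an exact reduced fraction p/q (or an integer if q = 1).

F = (349/75, 131/25)

1. F_x = 349/75  [E, B, F are collinear ∩ GF ⟂ EB]
2. F_y = 131/25  [E, B, F are collinear ∩ GF ⟂ EB]
   → F = (349/75, 131/25)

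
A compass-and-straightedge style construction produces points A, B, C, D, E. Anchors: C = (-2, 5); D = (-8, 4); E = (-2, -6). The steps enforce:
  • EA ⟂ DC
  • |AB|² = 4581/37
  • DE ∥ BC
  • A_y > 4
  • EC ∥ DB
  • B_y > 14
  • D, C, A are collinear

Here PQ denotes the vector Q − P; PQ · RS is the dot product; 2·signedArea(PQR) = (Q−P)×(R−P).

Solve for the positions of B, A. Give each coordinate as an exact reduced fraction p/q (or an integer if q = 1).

A = (-140/37, 174/37)
B = (-8, 15)

1. B_x = -8  [DE ∥ BC ∩ EC ∥ DB]
2. B_y = 15  [DE ∥ BC ∩ EC ∥ DB]
   → B = (-8, 15)
3. A_x = -140/37  [D, C, A are collinear ∩ EA ⟂ DC]
4. A_y = 174/37  [D, C, A are collinear ∩ EA ⟂ DC]
   → A = (-140/37, 174/37)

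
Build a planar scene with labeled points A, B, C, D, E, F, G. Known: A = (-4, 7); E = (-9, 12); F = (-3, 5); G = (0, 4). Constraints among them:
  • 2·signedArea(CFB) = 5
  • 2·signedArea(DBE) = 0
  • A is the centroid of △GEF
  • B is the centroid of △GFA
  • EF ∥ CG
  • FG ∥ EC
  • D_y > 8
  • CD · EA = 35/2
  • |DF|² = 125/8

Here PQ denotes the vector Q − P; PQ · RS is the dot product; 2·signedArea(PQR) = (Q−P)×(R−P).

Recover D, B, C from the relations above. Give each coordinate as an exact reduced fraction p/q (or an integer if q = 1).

1. B_x = -7/3  [B is the centroid of △GFA]
2. B_y = 16/3  [B is the centroid of △GFA]
   → B = (-7/3, 16/3)
3. C_x = -6  [EF ∥ CG ∩ FG ∥ EC]
4. C_y = 11  [EF ∥ CG ∩ FG ∥ EC]
   → C = (-6, 11)
5. D_x = -21/4  [2·signedArea(DBE) = 0 ∩ CD · EA = 35/2]
6. D_y = 33/4  [2·signedArea(DBE) = 0 ∩ CD · EA = 35/2]
   → D = (-21/4, 33/4)

B = (-7/3, 16/3)
C = (-6, 11)
D = (-21/4, 33/4)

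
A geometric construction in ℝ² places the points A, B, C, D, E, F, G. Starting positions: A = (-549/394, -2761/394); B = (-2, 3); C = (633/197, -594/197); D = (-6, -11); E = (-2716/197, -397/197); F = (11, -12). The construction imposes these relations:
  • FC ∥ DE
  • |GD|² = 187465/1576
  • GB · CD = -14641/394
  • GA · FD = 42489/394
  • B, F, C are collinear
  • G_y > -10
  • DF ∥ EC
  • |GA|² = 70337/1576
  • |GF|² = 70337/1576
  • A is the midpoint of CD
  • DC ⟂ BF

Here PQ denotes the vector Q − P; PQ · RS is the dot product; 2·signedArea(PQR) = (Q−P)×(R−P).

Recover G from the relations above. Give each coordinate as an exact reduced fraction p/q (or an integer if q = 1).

G = (3785/788, -7489/788)

1. G_x = 3785/788  [GA · FD = 42489/394 ∩ GB · CD = -14641/394]
2. G_y = -7489/788  [GA · FD = 42489/394 ∩ GB · CD = -14641/394]
   → G = (3785/788, -7489/788)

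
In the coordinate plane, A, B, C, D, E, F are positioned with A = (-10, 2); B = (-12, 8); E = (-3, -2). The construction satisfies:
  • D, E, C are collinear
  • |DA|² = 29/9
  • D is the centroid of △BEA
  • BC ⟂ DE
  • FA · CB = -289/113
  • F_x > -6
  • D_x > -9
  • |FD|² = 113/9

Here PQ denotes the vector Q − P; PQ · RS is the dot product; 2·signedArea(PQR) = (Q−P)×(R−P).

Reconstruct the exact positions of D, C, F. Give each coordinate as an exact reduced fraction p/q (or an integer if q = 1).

1. D_x = -25/3  [D is the centroid of △BEA]
2. D_y = 8/3  [D is the centroid of △BEA]
   → D = (-25/3, 8/3)
3. C_x = -1475/113  [D, E, C are collinear ∩ BC ⟂ DE]
4. C_y = 768/113  [D, E, C are collinear ∩ BC ⟂ DE]
   → C = (-1475/113, 768/113)
5. F_x = -17/3  [line -119/113·x + -136/113·y + -629/113 = 0 ∩ |FD|² = 113/9]
6. F_y = 1/3  [line -119/113·x + -136/113·y + -629/113 = 0 ∩ |FD|² = 113/9]
   → F = (-17/3, 1/3)

C = (-1475/113, 768/113)
D = (-25/3, 8/3)
F = (-17/3, 1/3)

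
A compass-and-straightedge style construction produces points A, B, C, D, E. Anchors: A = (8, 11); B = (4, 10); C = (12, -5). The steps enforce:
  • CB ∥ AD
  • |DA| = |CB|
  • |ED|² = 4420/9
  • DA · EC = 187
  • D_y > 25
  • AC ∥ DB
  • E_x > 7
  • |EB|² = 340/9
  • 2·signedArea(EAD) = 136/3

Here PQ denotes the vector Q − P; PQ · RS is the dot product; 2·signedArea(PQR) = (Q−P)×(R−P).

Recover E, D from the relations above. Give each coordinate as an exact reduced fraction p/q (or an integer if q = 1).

1. D_x = 0  [AC ∥ DB ∩ CB ∥ AD]
2. D_y = 26  [AC ∥ DB ∩ CB ∥ AD]
   → D = (0, 26)
3. E_x = 8  [2·signedArea(EAD) = 136/3 ∩ DA · EC = 187]
4. E_y = 16/3  [2·signedArea(EAD) = 136/3 ∩ DA · EC = 187]
   → E = (8, 16/3)

D = (0, 26)
E = (8, 16/3)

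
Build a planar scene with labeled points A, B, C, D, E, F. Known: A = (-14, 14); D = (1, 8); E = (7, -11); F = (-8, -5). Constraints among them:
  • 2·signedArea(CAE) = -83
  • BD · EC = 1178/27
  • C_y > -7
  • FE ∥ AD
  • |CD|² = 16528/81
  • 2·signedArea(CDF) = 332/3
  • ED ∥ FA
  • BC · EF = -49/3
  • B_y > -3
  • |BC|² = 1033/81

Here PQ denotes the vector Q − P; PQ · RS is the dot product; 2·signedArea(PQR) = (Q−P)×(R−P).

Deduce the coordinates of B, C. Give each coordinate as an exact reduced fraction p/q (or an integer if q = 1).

1. C_x = -1/3  [2·signedArea(CAE) = -83 ∩ 2·signedArea(CDF) = 332/3]
2. C_y = -56/9  [2·signedArea(CAE) = -83 ∩ 2·signedArea(CDF) = 332/3]
   → C = (-1/3, -56/9)
3. B_x = 0  [BD · EC = 1178/27 ∩ BC · EF = -49/3]
4. B_y = -8/3  [BD · EC = 1178/27 ∩ BC · EF = -49/3]
   → B = (0, -8/3)

B = (0, -8/3)
C = (-1/3, -56/9)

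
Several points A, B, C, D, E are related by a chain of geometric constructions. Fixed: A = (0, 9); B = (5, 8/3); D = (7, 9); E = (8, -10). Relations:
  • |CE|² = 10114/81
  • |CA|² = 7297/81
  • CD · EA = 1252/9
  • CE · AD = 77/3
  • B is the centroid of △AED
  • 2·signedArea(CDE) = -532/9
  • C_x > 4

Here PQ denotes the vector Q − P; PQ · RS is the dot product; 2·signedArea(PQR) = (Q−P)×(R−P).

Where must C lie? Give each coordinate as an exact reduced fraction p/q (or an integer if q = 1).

1. C_x = 13/3  [CE · AD = 77/3 ∩ CD · EA = 1252/9]
2. C_y = 5/9  [CE · AD = 77/3 ∩ CD · EA = 1252/9]
   → C = (13/3, 5/9)

C = (13/3, 5/9)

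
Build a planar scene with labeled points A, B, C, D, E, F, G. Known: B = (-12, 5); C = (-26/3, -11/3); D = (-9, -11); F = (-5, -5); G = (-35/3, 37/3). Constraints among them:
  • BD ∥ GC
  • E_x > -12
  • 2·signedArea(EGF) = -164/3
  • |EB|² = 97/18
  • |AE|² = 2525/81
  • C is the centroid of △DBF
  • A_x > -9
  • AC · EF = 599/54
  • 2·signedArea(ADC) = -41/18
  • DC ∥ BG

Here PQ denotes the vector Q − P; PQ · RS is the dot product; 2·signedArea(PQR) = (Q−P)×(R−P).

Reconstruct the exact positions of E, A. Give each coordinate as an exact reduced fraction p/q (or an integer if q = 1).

A = (-149/18, -35/18)
E = (-67/6, 17/6)

1. E_x = -67/6  [line 52/3·x + 20/3·y + 524/3 = 0 ∩ |EB|² = 97/18]
2. E_y = 17/6  [line 52/3·x + 20/3·y + 524/3 = 0 ∩ |EB|² = 97/18]
   → E = (-67/6, 17/6)
3. A_x = -149/18  [AC · EF = 599/54 ∩ 2·signedArea(ADC) = -41/18]
4. A_y = -35/18  [AC · EF = 599/54 ∩ 2·signedArea(ADC) = -41/18]
   → A = (-149/18, -35/18)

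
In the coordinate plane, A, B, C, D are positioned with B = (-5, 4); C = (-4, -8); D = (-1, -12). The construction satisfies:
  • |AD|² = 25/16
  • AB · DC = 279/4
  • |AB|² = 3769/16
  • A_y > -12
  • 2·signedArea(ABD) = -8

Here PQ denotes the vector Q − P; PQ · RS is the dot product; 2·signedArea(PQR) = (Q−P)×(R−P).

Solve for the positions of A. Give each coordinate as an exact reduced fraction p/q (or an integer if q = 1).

A = (-7/4, -11)

1. A_x = -7/4  [2·signedArea(ABD) = -8 ∩ AB · DC = 279/4]
2. A_y = -11  [2·signedArea(ABD) = -8 ∩ AB · DC = 279/4]
   → A = (-7/4, -11)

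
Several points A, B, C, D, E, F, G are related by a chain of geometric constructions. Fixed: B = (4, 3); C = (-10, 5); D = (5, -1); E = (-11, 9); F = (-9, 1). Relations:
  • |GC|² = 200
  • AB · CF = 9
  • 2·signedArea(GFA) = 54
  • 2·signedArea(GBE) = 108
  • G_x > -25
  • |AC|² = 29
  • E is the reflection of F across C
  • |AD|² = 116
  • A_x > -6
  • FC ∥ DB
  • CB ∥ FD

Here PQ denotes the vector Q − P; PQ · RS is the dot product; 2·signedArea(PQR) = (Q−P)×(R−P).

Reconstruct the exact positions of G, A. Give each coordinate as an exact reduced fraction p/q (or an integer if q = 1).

A = (-5, 3)
G = (-24, 7)

1. A_x = -5  [line -1·x + 4·y + -17 = 0 ∩ |AC|² = 29]
2. A_y = 3  [line -1·x + 4·y + -17 = 0 ∩ |AC|² = 29]
   → A = (-5, 3)
3. G_x = -24  [2·signedArea(GFA) = 54 ∩ 2·signedArea(GBE) = 108]
4. G_y = 7  [2·signedArea(GFA) = 54 ∩ 2·signedArea(GBE) = 108]
   → G = (-24, 7)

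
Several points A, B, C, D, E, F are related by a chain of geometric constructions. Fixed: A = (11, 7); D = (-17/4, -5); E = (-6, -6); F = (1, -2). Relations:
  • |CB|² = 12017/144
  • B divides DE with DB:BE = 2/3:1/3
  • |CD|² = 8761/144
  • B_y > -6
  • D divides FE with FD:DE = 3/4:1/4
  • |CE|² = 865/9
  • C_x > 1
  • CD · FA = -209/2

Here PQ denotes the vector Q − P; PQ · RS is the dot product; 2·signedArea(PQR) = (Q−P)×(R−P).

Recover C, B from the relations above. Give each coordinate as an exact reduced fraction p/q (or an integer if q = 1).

B = (-65/12, -17/3)
C = (2, -1/3)

1. C_x = 2  [line -10·x + -9·y + 17 = 0 ∩ |CE|² = 865/9]
2. C_y = -1/3  [line -10·x + -9·y + 17 = 0 ∩ |CE|² = 865/9]
   → C = (2, -1/3)
3. B_x = -65/12  [B divides DE with DB:BE = 2/3:1/3]
4. B_y = -17/3  [B divides DE with DB:BE = 2/3:1/3]
   → B = (-65/12, -17/3)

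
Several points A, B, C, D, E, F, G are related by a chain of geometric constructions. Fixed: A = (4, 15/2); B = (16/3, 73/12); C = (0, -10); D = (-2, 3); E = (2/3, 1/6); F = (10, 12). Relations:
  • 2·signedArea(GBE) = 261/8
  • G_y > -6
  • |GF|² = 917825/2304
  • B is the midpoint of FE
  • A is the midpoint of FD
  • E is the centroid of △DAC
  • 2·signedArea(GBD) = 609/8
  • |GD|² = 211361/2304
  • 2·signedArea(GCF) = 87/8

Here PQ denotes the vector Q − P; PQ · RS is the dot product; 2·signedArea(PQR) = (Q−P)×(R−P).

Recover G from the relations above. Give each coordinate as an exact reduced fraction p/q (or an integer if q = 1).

1. G_x = 4/3  [2·signedArea(GBD) = 609/8 ∩ 2·signedArea(GBE) = 261/8]
2. G_y = -287/48  [2·signedArea(GBD) = 609/8 ∩ 2·signedArea(GBE) = 261/8]
   → G = (4/3, -287/48)

G = (4/3, -287/48)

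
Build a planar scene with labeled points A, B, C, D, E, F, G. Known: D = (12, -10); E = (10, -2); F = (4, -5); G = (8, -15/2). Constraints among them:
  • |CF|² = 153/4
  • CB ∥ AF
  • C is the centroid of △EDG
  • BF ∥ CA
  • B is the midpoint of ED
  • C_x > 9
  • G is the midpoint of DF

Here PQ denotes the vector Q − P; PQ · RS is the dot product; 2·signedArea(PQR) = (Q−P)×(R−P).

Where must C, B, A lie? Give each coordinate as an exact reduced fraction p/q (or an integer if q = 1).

A = (3, -11/2)
B = (11, -6)
C = (10, -13/2)

1. C_x = 10  [C is the centroid of △EDG]
2. C_y = -13/2  [C is the centroid of △EDG]
   → C = (10, -13/2)
3. B_x = 11  [B is the midpoint of ED]
4. B_y = -6  [B is the midpoint of ED]
   → B = (11, -6)
5. A_x = 3  [CB ∥ AF ∩ BF ∥ CA]
6. A_y = -11/2  [CB ∥ AF ∩ BF ∥ CA]
   → A = (3, -11/2)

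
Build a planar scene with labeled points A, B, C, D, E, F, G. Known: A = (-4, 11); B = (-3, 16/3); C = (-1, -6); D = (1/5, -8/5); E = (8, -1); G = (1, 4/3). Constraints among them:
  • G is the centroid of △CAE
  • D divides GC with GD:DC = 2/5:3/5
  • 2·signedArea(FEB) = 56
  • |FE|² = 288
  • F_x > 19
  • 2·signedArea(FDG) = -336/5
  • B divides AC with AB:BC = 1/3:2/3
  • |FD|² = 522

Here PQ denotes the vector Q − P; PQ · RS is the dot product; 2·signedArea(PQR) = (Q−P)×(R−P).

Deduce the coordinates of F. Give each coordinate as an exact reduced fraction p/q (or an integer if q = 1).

1. F_x = 20  [2·signedArea(FEB) = 56 ∩ 2·signedArea(FDG) = -336/5]
2. F_y = -13  [2·signedArea(FEB) = 56 ∩ 2·signedArea(FDG) = -336/5]
   → F = (20, -13)

F = (20, -13)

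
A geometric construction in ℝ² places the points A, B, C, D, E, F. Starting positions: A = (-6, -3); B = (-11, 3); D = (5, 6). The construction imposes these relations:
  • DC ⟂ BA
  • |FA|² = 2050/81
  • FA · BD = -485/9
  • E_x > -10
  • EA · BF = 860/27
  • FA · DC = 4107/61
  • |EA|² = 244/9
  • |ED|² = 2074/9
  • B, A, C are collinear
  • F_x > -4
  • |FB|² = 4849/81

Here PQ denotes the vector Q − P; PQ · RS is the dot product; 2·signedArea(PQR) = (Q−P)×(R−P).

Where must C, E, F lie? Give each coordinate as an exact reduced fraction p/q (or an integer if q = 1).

1. C_x = -361/61  [B, A, C are collinear ∩ DC ⟂ BA]
2. C_y = -189/61  [B, A, C are collinear ∩ DC ⟂ BA]
   → C = (-361/61, -189/61)
3. F_x = -31/9  [FA · DC = 4107/61 ∩ FA · BD = -485/9]
4. F_y = 4/3  [FA · DC = 4107/61 ∩ FA · BD = -485/9]
   → F = (-31/9, 4/3)
5. E_x = -28/3  [line -68/9·x + 5/3·y + -1949/27 = 0 ∩ |EA|² = 244/9]
6. E_y = 1  [line -68/9·x + 5/3·y + -1949/27 = 0 ∩ |EA|² = 244/9]
   → E = (-28/3, 1)

C = (-361/61, -189/61)
E = (-28/3, 1)
F = (-31/9, 4/3)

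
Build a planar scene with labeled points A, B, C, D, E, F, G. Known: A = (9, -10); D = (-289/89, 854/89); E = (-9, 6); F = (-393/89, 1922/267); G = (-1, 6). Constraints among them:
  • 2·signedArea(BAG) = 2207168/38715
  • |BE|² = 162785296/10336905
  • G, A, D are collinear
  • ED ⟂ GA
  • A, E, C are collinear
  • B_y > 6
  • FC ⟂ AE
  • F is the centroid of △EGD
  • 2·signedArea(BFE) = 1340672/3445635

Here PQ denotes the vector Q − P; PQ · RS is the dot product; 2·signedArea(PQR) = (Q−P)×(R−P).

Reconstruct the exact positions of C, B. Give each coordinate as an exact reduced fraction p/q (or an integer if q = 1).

1. C_x = -90777/12905  [A, E, C are collinear ∩ FC ⟂ AE]
2. C_y = 164642/38715  [A, E, C are collinear ∩ FC ⟂ AE]
   → C = (-90777/12905, 164642/38715)
3. B_x = -66341/12905  [2·signedArea(BFE) = 1340672/3445635 ∩ 2·signedArea(BAG) = 2207168/38715]
4. B_y = 268066/38715  [2·signedArea(BFE) = 1340672/3445635 ∩ 2·signedArea(BAG) = 2207168/38715]
   → B = (-66341/12905, 268066/38715)

B = (-66341/12905, 268066/38715)
C = (-90777/12905, 164642/38715)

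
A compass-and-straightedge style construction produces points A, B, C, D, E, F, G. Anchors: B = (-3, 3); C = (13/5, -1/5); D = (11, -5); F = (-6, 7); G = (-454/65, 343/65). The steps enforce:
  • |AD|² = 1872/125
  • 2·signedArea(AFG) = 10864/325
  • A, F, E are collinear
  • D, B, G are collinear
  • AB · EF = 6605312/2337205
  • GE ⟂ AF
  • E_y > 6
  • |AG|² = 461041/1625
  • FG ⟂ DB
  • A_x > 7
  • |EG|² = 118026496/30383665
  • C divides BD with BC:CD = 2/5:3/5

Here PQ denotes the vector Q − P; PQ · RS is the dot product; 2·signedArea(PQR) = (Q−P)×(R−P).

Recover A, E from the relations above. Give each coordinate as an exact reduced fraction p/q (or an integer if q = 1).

A = (191/25, -77/25)
E = (-2717350/467441, 3207575/467441)

1. A_x = 191/25  [line 112/65·x + -64/65·y + -5264/325 = 0 ∩ |AG|² = 461041/1625]
2. A_y = -77/25  [line 112/65·x + -64/65·y + -5264/325 = 0 ∩ |AG|² = 461041/1625]
   → A = (191/25, -77/25)
3. E_x = -2717350/467441  [A, F, E are collinear ∩ GE ⟂ AF]
4. E_y = 3207575/467441  [A, F, E are collinear ∩ GE ⟂ AF]
   → E = (-2717350/467441, 3207575/467441)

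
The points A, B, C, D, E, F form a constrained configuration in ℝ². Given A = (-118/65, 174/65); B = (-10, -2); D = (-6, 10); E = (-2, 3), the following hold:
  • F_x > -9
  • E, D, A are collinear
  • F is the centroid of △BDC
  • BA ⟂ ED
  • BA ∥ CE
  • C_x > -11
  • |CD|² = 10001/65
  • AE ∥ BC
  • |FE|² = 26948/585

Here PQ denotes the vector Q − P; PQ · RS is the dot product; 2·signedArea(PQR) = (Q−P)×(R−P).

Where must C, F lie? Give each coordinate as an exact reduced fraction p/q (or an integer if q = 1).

C = (-662/65, -109/65)
F = (-1702/195, 137/65)

1. C_x = -662/65  [BA ∥ CE ∩ AE ∥ BC]
2. C_y = -109/65  [BA ∥ CE ∩ AE ∥ BC]
   → C = (-662/65, -109/65)
3. F_x = -1702/195  [F is the centroid of △BDC]
4. F_y = 137/65  [F is the centroid of △BDC]
   → F = (-1702/195, 137/65)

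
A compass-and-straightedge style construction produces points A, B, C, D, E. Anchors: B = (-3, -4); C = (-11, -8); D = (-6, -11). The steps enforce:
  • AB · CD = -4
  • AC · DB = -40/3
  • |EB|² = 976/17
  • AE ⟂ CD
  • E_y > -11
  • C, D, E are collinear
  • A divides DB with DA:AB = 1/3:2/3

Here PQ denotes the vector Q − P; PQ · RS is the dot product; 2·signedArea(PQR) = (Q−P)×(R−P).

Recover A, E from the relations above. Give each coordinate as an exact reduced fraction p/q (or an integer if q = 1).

A = (-5, -26/3)
E = (-107/17, -184/17)

1. A_x = -5  [A divides DB with DA:AB = 1/3:2/3]
2. A_y = -26/3  [A divides DB with DA:AB = 1/3:2/3]
   → A = (-5, -26/3)
3. E_x = -107/17  [C, D, E are collinear ∩ AE ⟂ CD]
4. E_y = -184/17  [C, D, E are collinear ∩ AE ⟂ CD]
   → E = (-107/17, -184/17)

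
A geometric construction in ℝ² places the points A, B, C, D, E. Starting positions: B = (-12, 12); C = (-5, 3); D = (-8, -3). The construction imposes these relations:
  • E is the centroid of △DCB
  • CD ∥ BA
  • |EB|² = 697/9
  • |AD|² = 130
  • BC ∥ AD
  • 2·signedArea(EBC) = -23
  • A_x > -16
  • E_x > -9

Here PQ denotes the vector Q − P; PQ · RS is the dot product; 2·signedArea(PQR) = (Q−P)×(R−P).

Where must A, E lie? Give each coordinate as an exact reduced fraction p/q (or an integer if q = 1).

1. A_x = -15  [BC ∥ AD ∩ CD ∥ BA]
2. A_y = 6  [BC ∥ AD ∩ CD ∥ BA]
   → A = (-15, 6)
3. E_x = -25/3  [E is the centroid of △DCB]
4. E_y = 4  [E is the centroid of △DCB]
   → E = (-25/3, 4)

A = (-15, 6)
E = (-25/3, 4)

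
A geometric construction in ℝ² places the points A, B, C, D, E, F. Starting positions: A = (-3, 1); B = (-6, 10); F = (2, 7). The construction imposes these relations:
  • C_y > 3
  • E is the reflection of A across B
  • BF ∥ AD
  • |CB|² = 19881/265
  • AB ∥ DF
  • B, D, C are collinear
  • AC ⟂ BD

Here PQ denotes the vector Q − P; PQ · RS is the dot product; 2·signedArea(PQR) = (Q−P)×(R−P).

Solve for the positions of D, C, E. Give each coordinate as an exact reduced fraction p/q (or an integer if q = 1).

1. D_x = 5  [AB ∥ DF ∩ BF ∥ AD]
2. D_y = -2  [AB ∥ DF ∩ BF ∥ AD]
   → D = (5, -2)
3. C_x = -39/265  [B, D, C are collinear ∩ AC ⟂ BD]
4. C_y = 958/265  [B, D, C are collinear ∩ AC ⟂ BD]
   → C = (-39/265, 958/265)
5. E_x = -9  [E is the reflection of A across B]
6. E_y = 19  [E is the reflection of A across B]
   → E = (-9, 19)

C = (-39/265, 958/265)
D = (5, -2)
E = (-9, 19)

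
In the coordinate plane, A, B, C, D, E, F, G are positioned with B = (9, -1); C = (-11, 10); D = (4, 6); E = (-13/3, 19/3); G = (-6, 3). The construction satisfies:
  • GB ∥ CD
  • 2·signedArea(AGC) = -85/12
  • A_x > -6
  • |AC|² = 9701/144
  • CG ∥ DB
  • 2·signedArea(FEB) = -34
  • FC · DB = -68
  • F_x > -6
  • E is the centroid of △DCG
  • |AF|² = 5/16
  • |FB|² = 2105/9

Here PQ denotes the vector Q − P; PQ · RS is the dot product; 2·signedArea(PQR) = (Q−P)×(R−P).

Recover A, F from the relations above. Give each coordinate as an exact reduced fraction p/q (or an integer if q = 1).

A = (-67/12, 23/6)
F = (-16/3, 13/3)

1. A_x = -67/12  [line -7·x + -5·y + -239/12 = 0 ∩ |AC|² = 9701/144]
2. A_y = 23/6  [line -7·x + -5·y + -239/12 = 0 ∩ |AC|² = 9701/144]
   → A = (-67/12, 23/6)
3. F_x = -16/3  [FC · DB = -68 ∩ 2·signedArea(FEB) = -34]
4. F_y = 13/3  [FC · DB = -68 ∩ 2·signedArea(FEB) = -34]
   → F = (-16/3, 13/3)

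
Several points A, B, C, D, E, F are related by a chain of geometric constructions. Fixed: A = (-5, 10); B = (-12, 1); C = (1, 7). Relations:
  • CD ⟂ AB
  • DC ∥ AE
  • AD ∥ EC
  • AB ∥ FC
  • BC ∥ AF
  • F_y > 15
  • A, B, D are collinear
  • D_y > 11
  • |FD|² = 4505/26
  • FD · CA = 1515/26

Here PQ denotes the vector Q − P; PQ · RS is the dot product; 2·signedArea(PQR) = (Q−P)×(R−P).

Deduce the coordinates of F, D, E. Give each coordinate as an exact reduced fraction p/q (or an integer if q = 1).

1. F_x = 8  [AB ∥ FC ∩ BC ∥ AF]
2. F_y = 16  [AB ∥ FC ∩ BC ∥ AF]
   → F = (8, 16)
3. D_x = -109/26  [A, B, D are collinear ∩ CD ⟂ AB]
4. D_y = 287/26  [A, B, D are collinear ∩ CD ⟂ AB]
   → D = (-109/26, 287/26)
5. E_x = 5/26  [AD ∥ EC ∩ DC ∥ AE]
6. E_y = 155/26  [AD ∥ EC ∩ DC ∥ AE]
   → E = (5/26, 155/26)

D = (-109/26, 287/26)
E = (5/26, 155/26)
F = (8, 16)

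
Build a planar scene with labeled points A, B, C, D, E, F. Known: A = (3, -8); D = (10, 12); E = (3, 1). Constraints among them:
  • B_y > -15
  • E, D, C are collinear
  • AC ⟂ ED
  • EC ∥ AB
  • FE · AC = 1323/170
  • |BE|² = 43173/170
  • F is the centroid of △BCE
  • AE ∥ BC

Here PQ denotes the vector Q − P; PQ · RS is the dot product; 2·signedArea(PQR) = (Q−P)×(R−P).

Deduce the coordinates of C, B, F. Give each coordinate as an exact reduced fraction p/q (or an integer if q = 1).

B = (-183/170, -2449/170)
C = (-183/170, -919/170)
F = (24/85, -533/85)

1. C_x = -183/170  [E, D, C are collinear ∩ AC ⟂ ED]
2. C_y = -919/170  [E, D, C are collinear ∩ AC ⟂ ED]
   → C = (-183/170, -919/170)
3. B_x = -183/170  [AE ∥ BC ∩ EC ∥ AB]
4. B_y = -2449/170  [AE ∥ BC ∩ EC ∥ AB]
   → B = (-183/170, -2449/170)
5. F_x = 24/85  [F is the centroid of △BCE]
6. F_y = -533/85  [F is the centroid of △BCE]
   → F = (24/85, -533/85)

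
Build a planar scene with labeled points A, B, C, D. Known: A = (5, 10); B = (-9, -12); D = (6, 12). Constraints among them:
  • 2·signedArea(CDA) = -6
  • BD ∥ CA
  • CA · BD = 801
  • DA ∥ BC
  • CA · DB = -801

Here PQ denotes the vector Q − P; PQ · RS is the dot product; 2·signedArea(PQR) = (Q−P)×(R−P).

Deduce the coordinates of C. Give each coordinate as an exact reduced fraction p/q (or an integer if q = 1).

1. C_x = -10  [BD ∥ CA ∩ DA ∥ BC]
2. C_y = -14  [BD ∥ CA ∩ DA ∥ BC]
   → C = (-10, -14)

C = (-10, -14)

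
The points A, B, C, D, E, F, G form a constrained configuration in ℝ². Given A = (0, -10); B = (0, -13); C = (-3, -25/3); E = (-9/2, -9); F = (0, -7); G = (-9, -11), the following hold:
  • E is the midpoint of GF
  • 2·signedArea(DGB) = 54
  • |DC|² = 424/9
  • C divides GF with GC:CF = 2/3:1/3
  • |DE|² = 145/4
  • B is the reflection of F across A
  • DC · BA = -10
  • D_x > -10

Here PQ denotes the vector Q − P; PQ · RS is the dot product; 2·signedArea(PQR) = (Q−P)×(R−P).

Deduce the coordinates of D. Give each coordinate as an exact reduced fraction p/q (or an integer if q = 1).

D = (-9, -5)

1. D_x = -9  [2·signedArea(DGB) = 54 ∩ DC · BA = -10]
2. D_y = -5  [2·signedArea(DGB) = 54 ∩ DC · BA = -10]
   → D = (-9, -5)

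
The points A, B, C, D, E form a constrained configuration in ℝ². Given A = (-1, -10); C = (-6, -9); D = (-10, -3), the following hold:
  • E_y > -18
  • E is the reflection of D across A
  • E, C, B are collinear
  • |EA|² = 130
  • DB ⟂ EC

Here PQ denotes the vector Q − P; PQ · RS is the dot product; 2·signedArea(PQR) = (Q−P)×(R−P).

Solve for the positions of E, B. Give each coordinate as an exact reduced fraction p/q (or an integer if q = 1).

B = (-58/5, -29/5)
E = (8, -17)

1. E_x = 8  [E is the reflection of D across A]
2. E_y = -17  [E is the reflection of D across A]
   → E = (8, -17)
3. B_x = -58/5  [E, C, B are collinear ∩ DB ⟂ EC]
4. B_y = -29/5  [E, C, B are collinear ∩ DB ⟂ EC]
   → B = (-58/5, -29/5)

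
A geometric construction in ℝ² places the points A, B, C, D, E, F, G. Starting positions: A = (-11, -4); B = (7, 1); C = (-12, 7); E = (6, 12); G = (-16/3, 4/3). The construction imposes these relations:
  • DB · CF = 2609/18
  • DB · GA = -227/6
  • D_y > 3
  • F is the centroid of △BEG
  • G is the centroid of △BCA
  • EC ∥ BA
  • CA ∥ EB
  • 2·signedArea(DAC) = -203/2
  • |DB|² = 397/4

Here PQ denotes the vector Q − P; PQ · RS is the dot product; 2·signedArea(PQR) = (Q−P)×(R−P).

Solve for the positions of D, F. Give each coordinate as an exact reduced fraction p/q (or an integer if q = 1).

1. D_x = -5/2  [DB · GA = -227/6 ∩ 2·signedArea(DAC) = -203/2]
2. D_y = 4  [DB · GA = -227/6 ∩ 2·signedArea(DAC) = -203/2]
   → D = (-5/2, 4)
3. F_x = 23/9  [F is the centroid of △BEG]
4. F_y = 43/9  [F is the centroid of △BEG]
   → F = (23/9, 43/9)

D = (-5/2, 4)
F = (23/9, 43/9)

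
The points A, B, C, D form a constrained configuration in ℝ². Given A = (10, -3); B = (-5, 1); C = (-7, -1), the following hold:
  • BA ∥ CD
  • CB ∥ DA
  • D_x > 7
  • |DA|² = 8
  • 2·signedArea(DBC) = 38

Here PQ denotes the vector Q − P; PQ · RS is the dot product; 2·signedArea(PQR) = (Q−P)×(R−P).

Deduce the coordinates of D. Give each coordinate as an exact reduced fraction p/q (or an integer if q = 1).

1. D_x = 8  [CB ∥ DA ∩ BA ∥ CD]
2. D_y = -5  [CB ∥ DA ∩ BA ∥ CD]
   → D = (8, -5)

D = (8, -5)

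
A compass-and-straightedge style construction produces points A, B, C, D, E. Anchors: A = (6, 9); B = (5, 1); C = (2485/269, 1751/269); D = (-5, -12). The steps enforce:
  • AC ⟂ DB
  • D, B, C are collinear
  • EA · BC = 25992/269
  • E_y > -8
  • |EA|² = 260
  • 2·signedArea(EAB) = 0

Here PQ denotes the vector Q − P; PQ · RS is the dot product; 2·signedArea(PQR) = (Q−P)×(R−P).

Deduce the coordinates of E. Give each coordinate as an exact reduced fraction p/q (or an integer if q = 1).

1. E_x = 4  [2·signedArea(EAB) = 0 ∩ EA · BC = 25992/269]
2. E_y = -7  [2·signedArea(EAB) = 0 ∩ EA · BC = 25992/269]
   → E = (4, -7)

E = (4, -7)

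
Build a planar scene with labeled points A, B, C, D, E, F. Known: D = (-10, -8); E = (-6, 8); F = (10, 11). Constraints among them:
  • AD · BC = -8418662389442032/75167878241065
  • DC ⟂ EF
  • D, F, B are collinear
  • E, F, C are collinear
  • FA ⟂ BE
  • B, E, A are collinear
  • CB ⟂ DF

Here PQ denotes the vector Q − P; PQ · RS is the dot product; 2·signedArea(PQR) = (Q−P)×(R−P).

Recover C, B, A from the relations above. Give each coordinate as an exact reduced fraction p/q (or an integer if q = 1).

1. C_x = -3382/265  [E, F, C are collinear ∩ DC ⟂ EF]
2. C_y = 1784/265  [E, F, C are collinear ∩ DC ⟂ EF]
   → C = (-3382/265, 1784/265)
3. B_x = -165186/40333  [D, F, B are collinear ∩ CB ⟂ DF]
4. B_y = -482136/201665  [D, F, B are collinear ∩ CB ⟂ DF]
   → B = (-165186/40333, -482136/201665)
5. A_x = -1705308546606/283652370721  [B, E, A are collinear ∩ FA ⟂ BE]
6. A_y = 2287738605896/283652370721  [B, E, A are collinear ∩ FA ⟂ BE]
   → A = (-1705308546606/283652370721, 2287738605896/283652370721)

A = (-1705308546606/283652370721, 2287738605896/283652370721)
B = (-165186/40333, -482136/201665)
C = (-3382/265, 1784/265)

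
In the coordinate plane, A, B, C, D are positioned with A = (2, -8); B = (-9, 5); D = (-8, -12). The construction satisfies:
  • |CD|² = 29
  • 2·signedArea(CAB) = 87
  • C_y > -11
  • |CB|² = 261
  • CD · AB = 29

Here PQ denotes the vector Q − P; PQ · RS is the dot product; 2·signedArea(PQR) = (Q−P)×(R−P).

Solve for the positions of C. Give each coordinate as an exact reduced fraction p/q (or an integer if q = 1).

1. C_x = -3  [CD · AB = 29 ∩ 2·signedArea(CAB) = 87]
2. C_y = -10  [CD · AB = 29 ∩ 2·signedArea(CAB) = 87]
   → C = (-3, -10)

C = (-3, -10)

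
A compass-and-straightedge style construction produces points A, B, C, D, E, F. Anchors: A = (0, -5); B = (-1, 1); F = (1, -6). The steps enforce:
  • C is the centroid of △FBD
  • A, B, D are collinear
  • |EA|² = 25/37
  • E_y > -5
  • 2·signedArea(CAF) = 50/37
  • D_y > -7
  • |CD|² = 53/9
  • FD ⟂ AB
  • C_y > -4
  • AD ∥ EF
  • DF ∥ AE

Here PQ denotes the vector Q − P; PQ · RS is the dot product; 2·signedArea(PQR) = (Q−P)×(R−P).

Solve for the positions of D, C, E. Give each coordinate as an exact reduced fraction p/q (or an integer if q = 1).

1. D_x = 7/37  [A, B, D are collinear ∩ FD ⟂ AB]
2. D_y = -227/37  [A, B, D are collinear ∩ FD ⟂ AB]
   → D = (7/37, -227/37)
3. C_x = 7/111  [C is the centroid of △FBD]
4. C_y = -412/111  [C is the centroid of △FBD]
   → C = (7/111, -412/111)
5. E_x = 30/37  [AD ∥ EF ∩ DF ∥ AE]
6. E_y = -180/37  [AD ∥ EF ∩ DF ∥ AE]
   → E = (30/37, -180/37)

C = (7/111, -412/111)
D = (7/37, -227/37)
E = (30/37, -180/37)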